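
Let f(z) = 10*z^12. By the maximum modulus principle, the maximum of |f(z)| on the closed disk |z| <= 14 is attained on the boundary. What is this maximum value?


Step 1: On |z| = 14, |f(z)| = 10 * |z|^12 = 10 * 14^12
Step 2: By maximum modulus principle, maximum is on boundary.
Step 3: Maximum = 10 * 56693912375296 = 566939123752960

566939123752960


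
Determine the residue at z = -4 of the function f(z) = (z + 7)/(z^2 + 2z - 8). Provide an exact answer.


Step 1: Q(z) = z^2 + 2z - 8 = (z + 4)(z - 2)
Step 2: Q'(z) = 2z + 2
Step 3: Q'(-4) = -6, P(-4) = 3
Step 4: Res = P(-4)/Q'(-4) = 3/(-6) = -1/2

-1/2


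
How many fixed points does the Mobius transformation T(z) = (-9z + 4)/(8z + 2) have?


Step 1: Fixed points satisfy T(z) = z
Step 2: 8z^2 + 11z - 4 = 0
Step 3: Discriminant = 11^2 - 4*8*(-4) = 249
Step 4: Number of fixed points = 2

2


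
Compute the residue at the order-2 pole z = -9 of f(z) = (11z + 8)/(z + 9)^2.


Step 1: Pole of order 2 at z = -9
Step 2: Res = lim d/dz [(z + 9)^2 * f(z)] as z -> -9
Step 3: (z + 9)^2 * f(z) = 11z + 8
Step 4: d/dz[11z + 8] = 11

11


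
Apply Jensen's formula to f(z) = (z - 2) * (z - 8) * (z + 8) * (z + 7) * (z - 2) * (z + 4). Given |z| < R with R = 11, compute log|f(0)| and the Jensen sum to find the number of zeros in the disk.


Jensen's formula: (1/2pi)*integral log|f(Re^it)|dt = log|f(0)| + sum_{|a_k|<R} log(R/|a_k|)
Step 1: f(0) = (-2) * (-8) * 8 * 7 * (-2) * 4 = -7168
Step 2: log|f(0)| = log|2| + log|8| + log|-8| + log|-7| + log|2| + log|-4| = 8.8774
Step 3: Zeros inside |z| < 11: 2, 8, -8, -7, 2, -4
Step 4: Jensen sum = log(11/2) + log(11/8) + log(11/8) + log(11/7) + log(11/2) + log(11/4) = 5.51
Step 5: n(R) = number of terms in the Jensen sum = count of zeros inside |z| < 11 = 6

6


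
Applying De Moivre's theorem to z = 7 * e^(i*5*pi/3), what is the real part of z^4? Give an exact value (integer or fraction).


Step 1: By De Moivre's theorem, z^4 = 7^4 * e^(i*4*5*pi/3) = 2401 * (cos(20*pi/3) + i*sin(20*pi/3))
Step 2: |z|^4 = 7^4 = 2401
Step 3: Reduce the angle mod 2*pi: 20*pi/3 - 6*pi = 2*pi/3
Step 4: cos(2*pi/3) = -1/2
Step 5: Re(z^4) = 2401 * (-1/2) = -2401/2

-2401/2


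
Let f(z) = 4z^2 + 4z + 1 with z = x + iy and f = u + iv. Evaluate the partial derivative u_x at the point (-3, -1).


Step 1: f(z) = 4(x+iy)^2 + 4(x+iy) + 1
Step 2: u = 4(x^2 - y^2) + 4x + 1
Step 3: u_x = 8x + 4
Step 4: At (-3, -1): u_x = -24 + 4 = -20

-20


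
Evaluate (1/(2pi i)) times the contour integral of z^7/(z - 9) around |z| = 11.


Step 1: f(z) = z^7, a = 9 is inside |z| = 11
Step 2: By Cauchy integral formula: (1/(2pi*i)) * integral = f(a)
Step 3: f(9) = 9^7 = 4782969

4782969


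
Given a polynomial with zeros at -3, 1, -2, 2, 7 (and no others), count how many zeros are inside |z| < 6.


Step 1: Check each root:
  z = -3: |-3| = 3 < 6
  z = 1: |1| = 1 < 6
  z = -2: |-2| = 2 < 6
  z = 2: |2| = 2 < 6
  z = 7: |7| = 7 >= 6
Step 2: Count = 4

4


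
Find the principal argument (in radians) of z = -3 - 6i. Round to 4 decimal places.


Step 1: z = -3 - 6i
Step 2: arg(z) = atan2(-6, -3)
Step 3: arg(z) = -2.0344

-2.0344


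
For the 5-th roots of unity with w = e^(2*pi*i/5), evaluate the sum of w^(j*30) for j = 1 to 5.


Step 1: The sum sum_{j=1}^{n} w^(k*j) equals n if n | k, else 0.
Step 2: Here n = 5, k = 30
Step 3: Does n divide k? 5 | 30 -> True
Step 4: Sum = 5

5


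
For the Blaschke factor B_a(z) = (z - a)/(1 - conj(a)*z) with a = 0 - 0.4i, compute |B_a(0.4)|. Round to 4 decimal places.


Step 1: Numerator z0 - a = 0.4 - (0 - 0.4i) = 0.4 + 0.4i
Step 2: Denominator 1 - conj(a)*z0 = 1 - (0 + 0.4i)*0.4 = 1 - 0.16i
Step 3: |z0 - a|^2 = 0.4^2 + 0.4^2 = 0.32; |1 - conj(a)*z0|^2 = 1^2 + (-0.16)^2 = 1.0256
Step 4: |B_a(0.4)| = sqrt(0.32 / 1.0256) = sqrt(0.312012)
Step 5: = 0.5586

0.5586


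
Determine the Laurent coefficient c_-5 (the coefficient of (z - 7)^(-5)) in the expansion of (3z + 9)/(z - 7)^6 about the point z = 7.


Step 1: Write the numerator in powers of (z - 7): 3z + 9 = 3(z - 7) + (3*7 + 9) = 3(z - 7) + 30
Step 2: Divide by (z - 7)^6: f(z) = 30(z - 7)^(-6) + 3(z - 7)^(-5)
Step 3: This finite sum is the Laurent series of f about z = 7.
Step 4: Coefficient of (z - 7)^(-5) = coefficient of (z - 7) in the re-centred numerator = 3

3


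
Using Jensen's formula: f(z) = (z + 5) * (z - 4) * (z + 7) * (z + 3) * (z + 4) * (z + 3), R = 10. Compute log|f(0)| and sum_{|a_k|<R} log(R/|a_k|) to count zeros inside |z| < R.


Jensen's formula: (1/2pi)*integral log|f(Re^it)|dt = log|f(0)| + sum_{|a_k|<R} log(R/|a_k|)
Step 1: f(0) = 5 * (-4) * 7 * 3 * 4 * 3 = -5040
Step 2: log|f(0)| = log|-5| + log|4| + log|-7| + log|-3| + log|-4| + log|-3| = 8.5252
Step 3: Zeros inside |z| < 10: -5, 4, -7, -3, -4, -3
Step 4: Jensen sum = log(10/5) + log(10/4) + log(10/7) + log(10/3) + log(10/4) + log(10/3) = 5.2903
Step 5: n(R) = number of terms in the Jensen sum = count of zeros inside |z| < 10 = 6

6


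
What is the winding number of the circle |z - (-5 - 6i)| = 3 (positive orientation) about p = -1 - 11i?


Step 1: Center c = (-5, -6), radius = 3
Step 2: |p - c|^2 = 4^2 + (-5)^2 = 41
Step 3: r^2 = 9
Step 4: |p-c| > r so winding number = 0

0


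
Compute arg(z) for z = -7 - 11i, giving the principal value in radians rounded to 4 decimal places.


Step 1: z = -7 - 11i
Step 2: arg(z) = atan2(-11, -7)
Step 3: arg(z) = -2.1375

-2.1375


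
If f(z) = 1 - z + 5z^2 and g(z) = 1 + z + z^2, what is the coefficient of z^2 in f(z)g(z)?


Step 1: z^2 term in f*g comes from: (1)*(z^2) + (-z)*(z) + (5z^2)*(1)
Step 2: = 1 - 1 + 5
Step 3: = 5

5


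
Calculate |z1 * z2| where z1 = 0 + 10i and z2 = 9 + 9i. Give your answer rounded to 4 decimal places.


Step 1: |z1| = sqrt(0^2 + 10^2) = sqrt(100)
Step 2: |z2| = sqrt(9^2 + 9^2) = sqrt(162)
Step 3: |z1*z2| = |z1|*|z2| = sqrt(100) * sqrt(162) = sqrt(100 * 162) = sqrt(16200)
Step 4: = 127.2792

127.2792


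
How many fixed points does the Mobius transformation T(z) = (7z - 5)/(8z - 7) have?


Step 1: Fixed points satisfy T(z) = z
Step 2: 8z^2 - 14z + 5 = 0
Step 3: Discriminant = (-14)^2 - 4*8*5 = 36
Step 4: Number of fixed points = 2

2


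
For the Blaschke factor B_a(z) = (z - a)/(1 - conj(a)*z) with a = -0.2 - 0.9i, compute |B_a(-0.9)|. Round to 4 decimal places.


Step 1: Numerator z0 - a = -0.9 - (-0.2 - 0.9i) = -0.7 + 0.9i
Step 2: Denominator 1 - conj(a)*z0 = 1 - (-0.2 + 0.9i)*(-0.9) = 0.82 + 0.81i
Step 3: |z0 - a|^2 = (-0.7)^2 + 0.9^2 = 1.3; |1 - conj(a)*z0|^2 = 0.82^2 + 0.81^2 = 1.3285
Step 4: |B_a(-0.9)| = sqrt(1.3 / 1.3285) = sqrt(0.978547)
Step 5: = 0.9892

0.9892


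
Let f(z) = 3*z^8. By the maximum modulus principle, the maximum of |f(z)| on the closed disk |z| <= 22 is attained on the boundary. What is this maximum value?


Step 1: On |z| = 22, |f(z)| = 3 * |z|^8 = 3 * 22^8
Step 2: By maximum modulus principle, maximum is on boundary.
Step 3: Maximum = 3 * 54875873536 = 164627620608

164627620608


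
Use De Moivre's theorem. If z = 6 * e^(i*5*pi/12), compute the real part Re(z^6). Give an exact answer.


Step 1: By De Moivre's theorem, z^6 = 6^6 * e^(i*6*5*pi/12) = 46656 * (cos(5*pi/2) + i*sin(5*pi/2))
Step 2: |z|^6 = 6^6 = 46656
Step 3: Reduce the angle mod 2*pi: 5*pi/2 - 2*pi = pi/2
Step 4: cos(pi/2) = 0
Step 5: Re(z^6) = 46656 * 0 = 0

0


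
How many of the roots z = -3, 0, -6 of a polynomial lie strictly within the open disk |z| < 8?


Step 1: Check each root:
  z = -3: |-3| = 3 < 8
  z = 0: |0| = 0 < 8
  z = -6: |-6| = 6 < 8
Step 2: Count = 3

3


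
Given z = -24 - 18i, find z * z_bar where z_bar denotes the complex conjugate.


Step 1: conj(z) = -24 + 18i
Step 2: z * conj(z) = (-24)^2 + (-18)^2
Step 3: = 576 + 324 = 900

900


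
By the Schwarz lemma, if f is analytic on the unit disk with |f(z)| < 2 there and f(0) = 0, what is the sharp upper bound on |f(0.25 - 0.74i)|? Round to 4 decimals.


Step 1: g = f/2 maps D -> D with g(0) = 0, so by the Schwarz lemma |g(z)| <= |z|, i.e. |f(z)| <= 2|z|; this is sharp (f(z) = 2z).
Step 2: |z0|^2 = 0.25^2 + (-0.74)^2 = 0.6101
Step 3: |z0| = sqrt(0.6101) = 0.781089
Step 4: Best bound = 2 * |z0| = 2 * 0.781089 = 1.5622

1.5622


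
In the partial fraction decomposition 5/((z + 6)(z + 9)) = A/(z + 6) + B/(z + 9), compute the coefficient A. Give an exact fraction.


Step 1: Multiply both sides by (z + 6) and set z = -6
Step 2: A = 5 / (-6 + 9)
Step 3: A = 5 / 3
Step 4: A = 5/3

5/3


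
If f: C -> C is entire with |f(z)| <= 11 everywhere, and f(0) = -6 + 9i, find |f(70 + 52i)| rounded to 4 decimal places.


Step 1: By Liouville's theorem, a bounded entire function is constant.
Step 2: f(z) = f(0) = -6 + 9i for all z.
Step 3: |f(w)| = |-6 + 9i| = sqrt(36 + 81)
Step 4: = 10.8167

10.8167


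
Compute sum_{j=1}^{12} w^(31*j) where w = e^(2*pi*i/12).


Step 1: The sum sum_{j=1}^{n} w^(k*j) equals n if n | k, else 0.
Step 2: Here n = 12, k = 31
Step 3: Does n divide k? 12 | 31 -> False
Step 4: Sum = 0

0


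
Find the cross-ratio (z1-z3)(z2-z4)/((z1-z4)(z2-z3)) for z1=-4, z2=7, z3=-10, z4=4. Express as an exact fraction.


Step 1: (z1-z3)(z2-z4) = 6 * 3 = 18
Step 2: (z1-z4)(z2-z3) = (-8) * 17 = -136
Step 3: Cross-ratio = -18/136 = -9/68

-9/68


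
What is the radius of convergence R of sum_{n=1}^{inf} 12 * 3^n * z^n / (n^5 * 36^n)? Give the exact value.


Step 1: General term a_n = 12 * 3^n / (n^5 * 36^n)
Step 2: By the root test, |a_n|^(1/n) = 12^(1/n) * 3 / (n^(5/n) * 36) -> 3/36 as n -> infinity (since 12^(1/n) -> 1 and n^(5/n) -> 1)
Step 3: R = 1/lim|a_n|^(1/n) = 36/3 = 12

12


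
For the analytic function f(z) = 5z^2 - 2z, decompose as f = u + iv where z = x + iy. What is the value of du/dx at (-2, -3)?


Step 1: f(z) = 5(x+iy)^2 - 2(x+iy) + 0
Step 2: u = 5(x^2 - y^2) - 2x + 0
Step 3: u_x = 10x - 2
Step 4: At (-2, -3): u_x = -20 - 2 = -22

-22


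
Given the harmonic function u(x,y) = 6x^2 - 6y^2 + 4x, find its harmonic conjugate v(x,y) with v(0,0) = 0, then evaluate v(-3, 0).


Step 1: v_x = -u_y = 12y + 0
Step 2: v_y = u_x = 12x + 4
Step 3: v = 12xy + 4y + C
Step 4: v(0,0) = 0 => C = 0
Step 5: v(-3, 0) = 0

0


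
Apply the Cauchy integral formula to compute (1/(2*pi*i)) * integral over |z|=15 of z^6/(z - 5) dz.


Step 1: f(z) = z^6, a = 5 is inside |z| = 15
Step 2: By Cauchy integral formula: (1/(2pi*i)) * integral = f(a)
Step 3: f(5) = 5^6 = 15625

15625


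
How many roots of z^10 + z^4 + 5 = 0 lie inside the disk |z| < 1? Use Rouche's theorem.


Step 1: On |z| = 1 the three terms have sizes |z^10| = 1^10 = 1, |z^4| = 1^4 = 1, |5| = 5
Step 2: The dominant term is g(z) = 5; let h(z) = z^10 + z^4 so f = g + h
Step 3: On |z| = 1: |g| = 5 and |h| <= 1 + 1 = 2
Step 4: Since 5 > 2, |h| < |g| on |z| = 1, so by Rouche f has the same number of zeros as g inside |z| < 1
Step 5: g(z) = 5 is a nonzero constant with no zeros inside |z| < 1. Answer = 0

0


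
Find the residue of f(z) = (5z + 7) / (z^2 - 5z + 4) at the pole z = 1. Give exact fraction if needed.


Step 1: Q(z) = z^2 - 5z + 4 = (z - 1)(z - 4)
Step 2: Q'(z) = 2z - 5
Step 3: Q'(1) = -3, P(1) = 12
Step 4: Res = P(1)/Q'(1) = 12/(-3) = -4

-4


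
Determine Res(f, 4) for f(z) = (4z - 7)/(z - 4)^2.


Step 1: Pole of order 2 at z = 4
Step 2: Res = lim d/dz [(z - 4)^2 * f(z)] as z -> 4
Step 3: (z - 4)^2 * f(z) = 4z - 7
Step 4: d/dz[4z - 7] = 4

4


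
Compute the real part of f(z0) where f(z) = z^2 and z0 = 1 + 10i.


Step 1: z0 = 1 + 10i
Step 2: z0^2 = 1^2 - 10^2 + 20i
Step 3: real part = 1 - 100 = -99

-99


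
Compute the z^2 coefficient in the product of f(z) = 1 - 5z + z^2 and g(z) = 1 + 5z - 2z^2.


Step 1: z^2 term in f*g comes from: (1)*(-2z^2) + (-5z)*(5z) + (z^2)*(1)
Step 2: = -2 - 25 + 1
Step 3: = -26

-26


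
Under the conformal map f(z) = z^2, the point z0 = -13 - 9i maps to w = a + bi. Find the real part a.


Step 1: z0 = -13 - 9i
Step 2: z0^2 = (-13)^2 - (-9)^2 + 234i
Step 3: real part = 169 - 81 = 88

88


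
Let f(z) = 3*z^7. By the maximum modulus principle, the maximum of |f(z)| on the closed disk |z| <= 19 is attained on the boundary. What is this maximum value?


Step 1: On |z| = 19, |f(z)| = 3 * |z|^7 = 3 * 19^7
Step 2: By maximum modulus principle, maximum is on boundary.
Step 3: Maximum = 3 * 893871739 = 2681615217

2681615217


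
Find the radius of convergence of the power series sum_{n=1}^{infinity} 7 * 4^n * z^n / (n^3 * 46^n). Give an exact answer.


Step 1: General term a_n = 7 * 4^n / (n^3 * 46^n)
Step 2: By the root test, |a_n|^(1/n) = 7^(1/n) * 4 / (n^(3/n) * 46) -> 4/46 as n -> infinity (since 7^(1/n) -> 1 and n^(3/n) -> 1)
Step 3: R = 1/lim|a_n|^(1/n) = 46/4 = 23/2

23/2


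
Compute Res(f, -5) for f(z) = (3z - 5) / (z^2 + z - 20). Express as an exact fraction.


Step 1: Q(z) = z^2 + z - 20 = (z + 5)(z - 4)
Step 2: Q'(z) = 2z + 1
Step 3: Q'(-5) = -9, P(-5) = -20
Step 4: Res = P(-5)/Q'(-5) = -20/(-9) = 20/9

20/9


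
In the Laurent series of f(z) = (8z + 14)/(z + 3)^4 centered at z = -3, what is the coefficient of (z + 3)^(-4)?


Step 1: Write the numerator in powers of (z + 3): 8z + 14 = 8(z + 3) + (8*(-3) + 14) = 8(z + 3) - 10
Step 2: Divide by (z + 3)^4: f(z) = -10(z + 3)^(-4) + 8(z + 3)^(-3)
Step 3: This finite sum is the Laurent series of f about z = -3.
Step 4: Coefficient of (z + 3)^(-4) = 8*(-3) + 14 = -10

-10


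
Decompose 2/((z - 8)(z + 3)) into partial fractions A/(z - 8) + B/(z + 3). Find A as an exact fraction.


Step 1: Multiply both sides by (z - 8) and set z = 8
Step 2: A = 2 / (8 + 3)
Step 3: A = 2 / 11
Step 4: A = 2/11

2/11


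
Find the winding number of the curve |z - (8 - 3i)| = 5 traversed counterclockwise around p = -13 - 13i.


Step 1: Center c = (8, -3), radius = 5
Step 2: |p - c|^2 = (-21)^2 + (-10)^2 = 541
Step 3: r^2 = 25
Step 4: |p-c| > r so winding number = 0

0


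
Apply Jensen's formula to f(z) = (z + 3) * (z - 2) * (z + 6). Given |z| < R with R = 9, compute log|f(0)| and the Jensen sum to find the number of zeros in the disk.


Jensen's formula: (1/2pi)*integral log|f(Re^it)|dt = log|f(0)| + sum_{|a_k|<R} log(R/|a_k|)
Step 1: f(0) = 3 * (-2) * 6 = -36
Step 2: log|f(0)| = log|-3| + log|2| + log|-6| = 3.5835
Step 3: Zeros inside |z| < 9: -3, 2, -6
Step 4: Jensen sum = log(9/3) + log(9/2) + log(9/6) = 3.0082
Step 5: n(R) = number of terms in the Jensen sum = count of zeros inside |z| < 9 = 3

3


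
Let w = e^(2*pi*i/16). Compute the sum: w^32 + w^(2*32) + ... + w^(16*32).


Step 1: The sum sum_{j=1}^{n} w^(k*j) equals n if n | k, else 0.
Step 2: Here n = 16, k = 32
Step 3: Does n divide k? 16 | 32 -> True
Step 4: Sum = 16

16


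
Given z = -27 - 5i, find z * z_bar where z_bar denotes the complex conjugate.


Step 1: conj(z) = -27 + 5i
Step 2: z * conj(z) = (-27)^2 + (-5)^2
Step 3: = 729 + 25 = 754

754


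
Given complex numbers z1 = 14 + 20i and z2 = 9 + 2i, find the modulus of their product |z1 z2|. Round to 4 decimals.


Step 1: |z1| = sqrt(14^2 + 20^2) = sqrt(596)
Step 2: |z2| = sqrt(9^2 + 2^2) = sqrt(85)
Step 3: |z1*z2| = |z1|*|z2| = sqrt(596) * sqrt(85) = sqrt(596 * 85) = sqrt(50660)
Step 4: = 225.0778

225.0778


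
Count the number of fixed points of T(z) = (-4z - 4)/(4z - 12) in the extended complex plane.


Step 1: Fixed points satisfy T(z) = z
Step 2: 4z^2 - 8z + 4 = 0
Step 3: Discriminant = (-8)^2 - 4*4*4 = 0
Step 4: Number of fixed points = 1

1


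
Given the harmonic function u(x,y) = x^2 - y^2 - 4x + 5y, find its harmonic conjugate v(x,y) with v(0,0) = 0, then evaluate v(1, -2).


Step 1: v_x = -u_y = 2y - 5
Step 2: v_y = u_x = 2x - 4
Step 3: v = 2xy - 5x - 4y + C
Step 4: v(0,0) = 0 => C = 0
Step 5: v(1, -2) = -1

-1


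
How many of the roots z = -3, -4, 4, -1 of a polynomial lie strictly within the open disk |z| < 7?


Step 1: Check each root:
  z = -3: |-3| = 3 < 7
  z = -4: |-4| = 4 < 7
  z = 4: |4| = 4 < 7
  z = -1: |-1| = 1 < 7
Step 2: Count = 4

4


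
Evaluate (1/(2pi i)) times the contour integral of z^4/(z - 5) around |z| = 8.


Step 1: f(z) = z^4, a = 5 is inside |z| = 8
Step 2: By Cauchy integral formula: (1/(2pi*i)) * integral = f(a)
Step 3: f(5) = 5^4 = 625

625


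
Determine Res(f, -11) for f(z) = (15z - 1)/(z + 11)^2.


Step 1: Pole of order 2 at z = -11
Step 2: Res = lim d/dz [(z + 11)^2 * f(z)] as z -> -11
Step 3: (z + 11)^2 * f(z) = 15z - 1
Step 4: d/dz[15z - 1] = 15

15


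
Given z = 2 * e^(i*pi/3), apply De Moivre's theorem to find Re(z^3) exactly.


Step 1: By De Moivre's theorem, z^3 = 2^3 * e^(i*3*pi/3) = 8 * (cos(pi) + i*sin(pi))
Step 2: |z|^3 = 2^3 = 8
Step 3: The angle pi already lies in [0, 2*pi)
Step 4: cos(pi) = -1
Step 5: Re(z^3) = 8 * (-1) = -8

-8


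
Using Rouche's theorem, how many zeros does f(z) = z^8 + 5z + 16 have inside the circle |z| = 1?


Step 1: On |z| = 1 the three terms have sizes |z^8| = 1^8 = 1, |5z| = 5*1 = 5, |16| = 16
Step 2: The dominant term is g(z) = 16; let h(z) = z^8 + 5z so f = g + h
Step 3: On |z| = 1: |g| = 16 and |h| <= 1 + 5 = 6
Step 4: Since 16 > 6, |h| < |g| on |z| = 1, so by Rouche f has the same number of zeros as g inside |z| < 1
Step 5: g(z) = 16 is a nonzero constant with no zeros inside |z| < 1. Answer = 0

0


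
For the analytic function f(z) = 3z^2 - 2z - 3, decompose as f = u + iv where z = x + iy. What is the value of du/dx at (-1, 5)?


Step 1: f(z) = 3(x+iy)^2 - 2(x+iy) - 3
Step 2: u = 3(x^2 - y^2) - 2x - 3
Step 3: u_x = 6x - 2
Step 4: At (-1, 5): u_x = -6 - 2 = -8

-8


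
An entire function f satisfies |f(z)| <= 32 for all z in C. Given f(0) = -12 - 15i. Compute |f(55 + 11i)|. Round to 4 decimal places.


Step 1: By Liouville's theorem, a bounded entire function is constant.
Step 2: f(z) = f(0) = -12 - 15i for all z.
Step 3: |f(w)| = |-12 - 15i| = sqrt(144 + 225)
Step 4: = 19.2094

19.2094


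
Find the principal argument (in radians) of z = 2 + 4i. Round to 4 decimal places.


Step 1: z = 2 + 4i
Step 2: arg(z) = atan2(4, 2)
Step 3: arg(z) = 1.1071

1.1071


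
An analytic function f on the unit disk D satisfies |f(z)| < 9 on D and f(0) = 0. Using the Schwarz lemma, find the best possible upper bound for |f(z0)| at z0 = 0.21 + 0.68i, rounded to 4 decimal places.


Step 1: g = f/9 maps D -> D with g(0) = 0, so by the Schwarz lemma |g(z)| <= |z|, i.e. |f(z)| <= 9|z|; this is sharp (f(z) = 9z).
Step 2: |z0|^2 = 0.21^2 + 0.68^2 = 0.5065
Step 3: |z0| = sqrt(0.5065) = 0.711688
Step 4: Best bound = 9 * |z0| = 9 * 0.711688 = 6.4052

6.4052


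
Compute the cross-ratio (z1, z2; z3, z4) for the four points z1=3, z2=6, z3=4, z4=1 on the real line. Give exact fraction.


Step 1: (z1-z3)(z2-z4) = (-1) * 5 = -5
Step 2: (z1-z4)(z2-z3) = 2 * 2 = 4
Step 3: Cross-ratio = -5/4 = -5/4

-5/4


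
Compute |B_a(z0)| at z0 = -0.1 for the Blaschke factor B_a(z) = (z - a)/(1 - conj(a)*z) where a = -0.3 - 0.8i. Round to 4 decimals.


Step 1: Numerator z0 - a = -0.1 - (-0.3 - 0.8i) = 0.2 + 0.8i
Step 2: Denominator 1 - conj(a)*z0 = 1 - (-0.3 + 0.8i)*(-0.1) = 0.97 + 0.08i
Step 3: |z0 - a|^2 = 0.2^2 + 0.8^2 = 0.68; |1 - conj(a)*z0|^2 = 0.97^2 + 0.08^2 = 0.9473
Step 4: |B_a(-0.1)| = sqrt(0.68 / 0.9473) = sqrt(0.71783)
Step 5: = 0.8472

0.8472


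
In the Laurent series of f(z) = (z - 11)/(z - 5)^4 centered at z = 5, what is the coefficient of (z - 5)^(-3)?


Step 1: Write the numerator in powers of (z - 5): z - 11 = (z - 5) + (1*5 - 11) = (z - 5) - 6
Step 2: Divide by (z - 5)^4: f(z) = -6(z - 5)^(-4) + (z - 5)^(-3)
Step 3: This finite sum is the Laurent series of f about z = 5.
Step 4: Coefficient of (z - 5)^(-3) = coefficient of (z - 5) in the re-centred numerator = 1

1


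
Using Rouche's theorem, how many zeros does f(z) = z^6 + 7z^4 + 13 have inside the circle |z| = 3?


Step 1: On |z| = 3 the three terms have sizes |z^6| = 3^6 = 729, |7z^4| = 7*3^4 = 567, |13| = 13
Step 2: The dominant term is g(z) = z^6; let h(z) = 7z^4 + 13 so f = g + h
Step 3: On |z| = 3: |g| = 729 and |h| <= 567 + 13 = 580
Step 4: Since 729 > 580, |h| < |g| on |z| = 3, so by Rouche f has the same number of zeros as g inside |z| < 3
Step 5: g(z) = z^6 has 6 zeros (all at the origin) inside |z| < 3. Answer = 6

6


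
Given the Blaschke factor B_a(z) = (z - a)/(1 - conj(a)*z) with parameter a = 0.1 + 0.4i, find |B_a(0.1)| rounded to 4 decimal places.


Step 1: Numerator z0 - a = 0.1 - (0.1 + 0.4i) = 0 - 0.4i
Step 2: Denominator 1 - conj(a)*z0 = 1 - (0.1 - 0.4i)*0.1 = 0.99 + 0.04i
Step 3: |z0 - a|^2 = 0^2 + (-0.4)^2 = 0.16; |1 - conj(a)*z0|^2 = 0.99^2 + 0.04^2 = 0.9817
Step 4: |B_a(0.1)| = sqrt(0.16 / 0.9817) = sqrt(0.162983)
Step 5: = 0.4037

0.4037


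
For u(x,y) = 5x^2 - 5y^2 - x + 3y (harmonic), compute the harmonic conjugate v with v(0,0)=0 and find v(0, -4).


Step 1: v_x = -u_y = 10y - 3
Step 2: v_y = u_x = 10x - 1
Step 3: v = 10xy - 3x - y + C
Step 4: v(0,0) = 0 => C = 0
Step 5: v(0, -4) = 4

4


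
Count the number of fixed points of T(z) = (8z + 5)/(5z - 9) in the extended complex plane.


Step 1: Fixed points satisfy T(z) = z
Step 2: 5z^2 - 17z - 5 = 0
Step 3: Discriminant = (-17)^2 - 4*5*(-5) = 389
Step 4: Number of fixed points = 2

2


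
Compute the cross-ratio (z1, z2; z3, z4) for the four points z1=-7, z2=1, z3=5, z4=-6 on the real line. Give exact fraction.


Step 1: (z1-z3)(z2-z4) = (-12) * 7 = -84
Step 2: (z1-z4)(z2-z3) = (-1) * (-4) = 4
Step 3: Cross-ratio = -84/4 = -21

-21


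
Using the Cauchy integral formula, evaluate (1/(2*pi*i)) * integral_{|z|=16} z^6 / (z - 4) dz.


Step 1: f(z) = z^6, a = 4 is inside |z| = 16
Step 2: By Cauchy integral formula: (1/(2pi*i)) * integral = f(a)
Step 3: f(4) = 4^6 = 4096

4096


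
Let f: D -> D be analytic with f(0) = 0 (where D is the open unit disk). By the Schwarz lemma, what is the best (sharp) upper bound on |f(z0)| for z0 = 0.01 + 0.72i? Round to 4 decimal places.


Step 1: Schwarz lemma: if f: D -> D is analytic with f(0) = 0, then |f(z)| <= |z| for all z in D, and this is sharp (f(z) = z).
Step 2: |z0|^2 = 0.01^2 + 0.72^2 = 0.5185
Step 3: |z0| = sqrt(0.5185) = 0.720069
Step 4: Best bound = |z0| = 0.7201

0.7201


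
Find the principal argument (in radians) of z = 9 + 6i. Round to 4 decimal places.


Step 1: z = 9 + 6i
Step 2: arg(z) = atan2(6, 9)
Step 3: arg(z) = 0.588

0.588


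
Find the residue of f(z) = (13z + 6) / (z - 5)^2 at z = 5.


Step 1: Pole of order 2 at z = 5
Step 2: Res = lim d/dz [(z - 5)^2 * f(z)] as z -> 5
Step 3: (z - 5)^2 * f(z) = 13z + 6
Step 4: d/dz[13z + 6] = 13

13


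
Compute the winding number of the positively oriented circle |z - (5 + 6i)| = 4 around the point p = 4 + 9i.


Step 1: Center c = (5, 6), radius = 4
Step 2: |p - c|^2 = (-1)^2 + 3^2 = 10
Step 3: r^2 = 16
Step 4: |p-c| < r so winding number = 1

1


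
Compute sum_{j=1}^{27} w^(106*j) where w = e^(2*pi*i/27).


Step 1: The sum sum_{j=1}^{n} w^(k*j) equals n if n | k, else 0.
Step 2: Here n = 27, k = 106
Step 3: Does n divide k? 27 | 106 -> False
Step 4: Sum = 0

0


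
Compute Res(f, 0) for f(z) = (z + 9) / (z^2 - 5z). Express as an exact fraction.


Step 1: Q(z) = z^2 - 5z = (z)(z - 5)
Step 2: Q'(z) = 2z - 5
Step 3: Q'(0) = -5, P(0) = 9
Step 4: Res = P(0)/Q'(0) = 9/(-5) = -9/5

-9/5


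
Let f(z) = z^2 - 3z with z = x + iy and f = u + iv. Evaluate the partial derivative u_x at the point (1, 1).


Step 1: f(z) = (x+iy)^2 - 3(x+iy) + 0
Step 2: u = (x^2 - y^2) - 3x + 0
Step 3: u_x = 2x - 3
Step 4: At (1, 1): u_x = 2 - 3 = -1

-1


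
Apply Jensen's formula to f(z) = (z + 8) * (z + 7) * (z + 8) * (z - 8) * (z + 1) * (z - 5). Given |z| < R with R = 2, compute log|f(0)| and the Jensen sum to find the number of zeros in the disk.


Jensen's formula: (1/2pi)*integral log|f(Re^it)|dt = log|f(0)| + sum_{|a_k|<R} log(R/|a_k|)
Step 1: f(0) = 8 * 7 * 8 * (-8) * 1 * (-5) = 17920
Step 2: log|f(0)| = log|-8| + log|-7| + log|-8| + log|8| + log|-1| + log|5| = 9.7937
Step 3: Zeros inside |z| < 2: -1
Step 4: Jensen sum = log(2/1) = 0.6931
Step 5: n(R) = number of terms in the Jensen sum = count of zeros inside |z| < 2 = 1

1


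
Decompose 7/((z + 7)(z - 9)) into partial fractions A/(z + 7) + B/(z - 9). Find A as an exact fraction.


Step 1: Multiply both sides by (z + 7) and set z = -7
Step 2: A = 7 / (-7 - 9)
Step 3: A = 7 / (-16)
Step 4: A = -7/16

-7/16


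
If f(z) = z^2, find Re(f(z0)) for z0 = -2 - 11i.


Step 1: z0 = -2 - 11i
Step 2: z0^2 = (-2)^2 - (-11)^2 + 44i
Step 3: real part = 4 - 121 = -117

-117


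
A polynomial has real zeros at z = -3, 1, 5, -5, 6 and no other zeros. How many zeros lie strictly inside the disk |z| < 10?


Step 1: Check each root:
  z = -3: |-3| = 3 < 10
  z = 1: |1| = 1 < 10
  z = 5: |5| = 5 < 10
  z = -5: |-5| = 5 < 10
  z = 6: |6| = 6 < 10
Step 2: Count = 5

5


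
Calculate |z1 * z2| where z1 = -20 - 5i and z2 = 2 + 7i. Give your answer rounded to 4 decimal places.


Step 1: |z1| = sqrt((-20)^2 + (-5)^2) = sqrt(425)
Step 2: |z2| = sqrt(2^2 + 7^2) = sqrt(53)
Step 3: |z1*z2| = |z1|*|z2| = sqrt(425) * sqrt(53) = sqrt(425 * 53) = sqrt(22525)
Step 4: = 150.0833

150.0833


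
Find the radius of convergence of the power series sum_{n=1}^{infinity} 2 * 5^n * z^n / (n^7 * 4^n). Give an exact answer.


Step 1: General term a_n = 2 * 5^n / (n^7 * 4^n)
Step 2: By the root test, |a_n|^(1/n) = 2^(1/n) * 5 / (n^(7/n) * 4) -> 5/4 as n -> infinity (since 2^(1/n) -> 1 and n^(7/n) -> 1)
Step 3: R = 1/lim|a_n|^(1/n) = 4/5

4/5


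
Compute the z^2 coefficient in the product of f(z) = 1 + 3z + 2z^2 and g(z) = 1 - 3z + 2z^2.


Step 1: z^2 term in f*g comes from: (1)*(2z^2) + (3z)*(-3z) + (2z^2)*(1)
Step 2: = 2 - 9 + 2
Step 3: = -5

-5


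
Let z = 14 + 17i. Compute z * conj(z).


Step 1: conj(z) = 14 - 17i
Step 2: z * conj(z) = 14^2 + 17^2
Step 3: = 196 + 289 = 485

485


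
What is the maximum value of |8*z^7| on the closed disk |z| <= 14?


Step 1: On |z| = 14, |f(z)| = 8 * |z|^7 = 8 * 14^7
Step 2: By maximum modulus principle, maximum is on boundary.
Step 3: Maximum = 8 * 105413504 = 843308032

843308032


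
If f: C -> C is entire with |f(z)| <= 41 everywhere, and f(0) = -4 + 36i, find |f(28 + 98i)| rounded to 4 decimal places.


Step 1: By Liouville's theorem, a bounded entire function is constant.
Step 2: f(z) = f(0) = -4 + 36i for all z.
Step 3: |f(w)| = |-4 + 36i| = sqrt(16 + 1296)
Step 4: = 36.2215

36.2215


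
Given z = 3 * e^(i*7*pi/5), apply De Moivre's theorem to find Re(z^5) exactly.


Step 1: By De Moivre's theorem, z^5 = 3^5 * e^(i*5*7*pi/5) = 243 * (cos(7*pi) + i*sin(7*pi))
Step 2: |z|^5 = 3^5 = 243
Step 3: Reduce the angle mod 2*pi: 7*pi - 6*pi = pi
Step 4: cos(pi) = -1
Step 5: Re(z^5) = 243 * (-1) = -243

-243


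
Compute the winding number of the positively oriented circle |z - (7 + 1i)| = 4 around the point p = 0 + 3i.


Step 1: Center c = (7, 1), radius = 4
Step 2: |p - c|^2 = (-7)^2 + 2^2 = 53
Step 3: r^2 = 16
Step 4: |p-c| > r so winding number = 0

0


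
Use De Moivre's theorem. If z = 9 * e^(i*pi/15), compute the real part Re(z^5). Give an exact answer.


Step 1: By De Moivre's theorem, z^5 = 9^5 * e^(i*5*pi/15) = 59049 * (cos(pi/3) + i*sin(pi/3))
Step 2: |z|^5 = 9^5 = 59049
Step 3: The angle pi/3 already lies in [0, 2*pi)
Step 4: cos(pi/3) = 1/2
Step 5: Re(z^5) = 59049 * 1/2 = 59049/2

59049/2


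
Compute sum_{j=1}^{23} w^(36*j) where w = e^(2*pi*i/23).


Step 1: The sum sum_{j=1}^{n} w^(k*j) equals n if n | k, else 0.
Step 2: Here n = 23, k = 36
Step 3: Does n divide k? 23 | 36 -> False
Step 4: Sum = 0

0


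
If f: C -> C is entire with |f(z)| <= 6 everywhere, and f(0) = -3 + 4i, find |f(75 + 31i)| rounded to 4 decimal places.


Step 1: By Liouville's theorem, a bounded entire function is constant.
Step 2: f(z) = f(0) = -3 + 4i for all z.
Step 3: |f(w)| = |-3 + 4i| = sqrt(9 + 16)
Step 4: = 5.0

5.0


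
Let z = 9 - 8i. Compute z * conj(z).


Step 1: conj(z) = 9 + 8i
Step 2: z * conj(z) = 9^2 + (-8)^2
Step 3: = 81 + 64 = 145

145


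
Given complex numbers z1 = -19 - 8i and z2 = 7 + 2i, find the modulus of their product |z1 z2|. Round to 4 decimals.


Step 1: |z1| = sqrt((-19)^2 + (-8)^2) = sqrt(425)
Step 2: |z2| = sqrt(7^2 + 2^2) = sqrt(53)
Step 3: |z1*z2| = |z1|*|z2| = sqrt(425) * sqrt(53) = sqrt(425 * 53) = sqrt(22525)
Step 4: = 150.0833

150.0833


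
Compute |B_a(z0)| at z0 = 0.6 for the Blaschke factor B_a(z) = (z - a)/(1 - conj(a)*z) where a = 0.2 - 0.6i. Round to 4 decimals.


Step 1: Numerator z0 - a = 0.6 - (0.2 - 0.6i) = 0.4 + 0.6i
Step 2: Denominator 1 - conj(a)*z0 = 1 - (0.2 + 0.6i)*0.6 = 0.88 - 0.36i
Step 3: |z0 - a|^2 = 0.4^2 + 0.6^2 = 0.52; |1 - conj(a)*z0|^2 = 0.88^2 + (-0.36)^2 = 0.904
Step 4: |B_a(0.6)| = sqrt(0.52 / 0.904) = sqrt(0.575221)
Step 5: = 0.7584

0.7584


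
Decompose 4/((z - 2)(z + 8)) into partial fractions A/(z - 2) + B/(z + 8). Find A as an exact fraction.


Step 1: Multiply both sides by (z - 2) and set z = 2
Step 2: A = 4 / (2 + 8)
Step 3: A = 4 / 10
Step 4: A = 2/5

2/5


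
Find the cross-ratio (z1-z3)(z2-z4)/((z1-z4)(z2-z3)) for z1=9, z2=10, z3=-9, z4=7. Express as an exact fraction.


Step 1: (z1-z3)(z2-z4) = 18 * 3 = 54
Step 2: (z1-z4)(z2-z3) = 2 * 19 = 38
Step 3: Cross-ratio = 54/38 = 27/19

27/19


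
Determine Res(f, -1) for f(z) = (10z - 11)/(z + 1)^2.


Step 1: Pole of order 2 at z = -1
Step 2: Res = lim d/dz [(z + 1)^2 * f(z)] as z -> -1
Step 3: (z + 1)^2 * f(z) = 10z - 11
Step 4: d/dz[10z - 11] = 10

10


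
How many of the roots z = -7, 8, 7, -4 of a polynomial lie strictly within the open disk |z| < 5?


Step 1: Check each root:
  z = -7: |-7| = 7 >= 5
  z = 8: |8| = 8 >= 5
  z = 7: |7| = 7 >= 5
  z = -4: |-4| = 4 < 5
Step 2: Count = 1

1


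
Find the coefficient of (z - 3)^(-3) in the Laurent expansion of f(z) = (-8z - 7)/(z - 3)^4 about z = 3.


Step 1: Write the numerator in powers of (z - 3): -8z - 7 = -8(z - 3) + (-8*3 - 7) = -8(z - 3) - 31
Step 2: Divide by (z - 3)^4: f(z) = -31(z - 3)^(-4) - 8(z - 3)^(-3)
Step 3: This finite sum is the Laurent series of f about z = 3.
Step 4: Coefficient of (z - 3)^(-3) = coefficient of (z - 3) in the re-centred numerator = -8

-8


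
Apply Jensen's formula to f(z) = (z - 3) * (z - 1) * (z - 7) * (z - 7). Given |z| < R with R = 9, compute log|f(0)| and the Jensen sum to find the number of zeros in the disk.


Jensen's formula: (1/2pi)*integral log|f(Re^it)|dt = log|f(0)| + sum_{|a_k|<R} log(R/|a_k|)
Step 1: f(0) = (-3) * (-1) * (-7) * (-7) = 147
Step 2: log|f(0)| = log|3| + log|1| + log|7| + log|7| = 4.9904
Step 3: Zeros inside |z| < 9: 3, 1, 7, 7
Step 4: Jensen sum = log(9/3) + log(9/1) + log(9/7) + log(9/7) = 3.7985
Step 5: n(R) = number of terms in the Jensen sum = count of zeros inside |z| < 9 = 4

4


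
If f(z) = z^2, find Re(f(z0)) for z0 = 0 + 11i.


Step 1: z0 = 0 + 11i
Step 2: z0^2 = 0^2 - 11^2 + 0i
Step 3: real part = 0 - 121 = -121

-121


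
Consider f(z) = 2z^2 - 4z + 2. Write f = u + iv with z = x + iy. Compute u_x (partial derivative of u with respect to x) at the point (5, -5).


Step 1: f(z) = 2(x+iy)^2 - 4(x+iy) + 2
Step 2: u = 2(x^2 - y^2) - 4x + 2
Step 3: u_x = 4x - 4
Step 4: At (5, -5): u_x = 20 - 4 = 16

16


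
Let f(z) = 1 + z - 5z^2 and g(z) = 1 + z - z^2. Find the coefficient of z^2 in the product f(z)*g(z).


Step 1: z^2 term in f*g comes from: (1)*(-z^2) + (z)*(z) + (-5z^2)*(1)
Step 2: = -1 + 1 - 5
Step 3: = -5

-5


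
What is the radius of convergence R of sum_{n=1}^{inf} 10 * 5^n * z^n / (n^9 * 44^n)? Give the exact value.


Step 1: General term a_n = 10 * 5^n / (n^9 * 44^n)
Step 2: By the root test, |a_n|^(1/n) = 10^(1/n) * 5 / (n^(9/n) * 44) -> 5/44 as n -> infinity (since 10^(1/n) -> 1 and n^(9/n) -> 1)
Step 3: R = 1/lim|a_n|^(1/n) = 44/5

44/5


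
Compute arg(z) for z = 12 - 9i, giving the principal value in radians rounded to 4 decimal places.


Step 1: z = 12 - 9i
Step 2: arg(z) = atan2(-9, 12)
Step 3: arg(z) = -0.6435

-0.6435


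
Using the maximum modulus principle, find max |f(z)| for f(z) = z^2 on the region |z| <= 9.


Step 1: On |z| = 9, |f(z)| = |z|^2 = 9^2
Step 2: By maximum modulus principle, maximum is on boundary.
Step 3: Maximum = 81 = 81

81


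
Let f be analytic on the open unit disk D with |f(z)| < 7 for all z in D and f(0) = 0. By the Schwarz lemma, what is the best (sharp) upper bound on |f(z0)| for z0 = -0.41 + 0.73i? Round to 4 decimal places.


Step 1: g = f/7 maps D -> D with g(0) = 0, so by the Schwarz lemma |g(z)| <= |z|, i.e. |f(z)| <= 7|z|; this is sharp (f(z) = 7z).
Step 2: |z0|^2 = (-0.41)^2 + 0.73^2 = 0.701
Step 3: |z0| = sqrt(0.701) = 0.837257
Step 4: Best bound = 7 * |z0| = 7 * 0.837257 = 5.8608

5.8608


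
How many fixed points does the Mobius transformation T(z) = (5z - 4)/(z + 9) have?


Step 1: Fixed points satisfy T(z) = z
Step 2: z^2 + 4z + 4 = 0
Step 3: Discriminant = 4^2 - 4*1*4 = 0
Step 4: Number of fixed points = 1

1


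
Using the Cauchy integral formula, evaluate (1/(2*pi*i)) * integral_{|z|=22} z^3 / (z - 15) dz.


Step 1: f(z) = z^3, a = 15 is inside |z| = 22
Step 2: By Cauchy integral formula: (1/(2pi*i)) * integral = f(a)
Step 3: f(15) = 15^3 = 3375

3375


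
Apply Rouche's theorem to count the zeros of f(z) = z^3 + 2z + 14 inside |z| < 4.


Step 1: On |z| = 4 the three terms have sizes |z^3| = 4^3 = 64, |2z| = 2*4 = 8, |14| = 14
Step 2: The dominant term is g(z) = z^3; let h(z) = 2z + 14 so f = g + h
Step 3: On |z| = 4: |g| = 64 and |h| <= 8 + 14 = 22
Step 4: Since 64 > 22, |h| < |g| on |z| = 4, so by Rouche f has the same number of zeros as g inside |z| < 4
Step 5: g(z) = z^3 has 3 zeros (all at the origin) inside |z| < 4. Answer = 3

3


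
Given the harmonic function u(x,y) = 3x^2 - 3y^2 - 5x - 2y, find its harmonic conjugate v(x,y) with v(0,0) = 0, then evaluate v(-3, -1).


Step 1: v_x = -u_y = 6y + 2
Step 2: v_y = u_x = 6x - 5
Step 3: v = 6xy + 2x - 5y + C
Step 4: v(0,0) = 0 => C = 0
Step 5: v(-3, -1) = 17

17


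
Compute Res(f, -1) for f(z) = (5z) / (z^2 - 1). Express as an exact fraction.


Step 1: Q(z) = z^2 - 1 = (z + 1)(z - 1)
Step 2: Q'(z) = 2z
Step 3: Q'(-1) = -2, P(-1) = -5
Step 4: Res = P(-1)/Q'(-1) = -5/(-2) = 5/2

5/2


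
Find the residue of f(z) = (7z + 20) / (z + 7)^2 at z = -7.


Step 1: Pole of order 2 at z = -7
Step 2: Res = lim d/dz [(z + 7)^2 * f(z)] as z -> -7
Step 3: (z + 7)^2 * f(z) = 7z + 20
Step 4: d/dz[7z + 20] = 7

7


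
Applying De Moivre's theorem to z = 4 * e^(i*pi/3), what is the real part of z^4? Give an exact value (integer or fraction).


Step 1: By De Moivre's theorem, z^4 = 4^4 * e^(i*4*pi/3) = 256 * (cos(4*pi/3) + i*sin(4*pi/3))
Step 2: |z|^4 = 4^4 = 256
Step 3: The angle 4*pi/3 already lies in [0, 2*pi)
Step 4: cos(4*pi/3) = -1/2
Step 5: Re(z^4) = 256 * (-1/2) = -128

-128


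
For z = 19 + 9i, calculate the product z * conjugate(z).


Step 1: conj(z) = 19 - 9i
Step 2: z * conj(z) = 19^2 + 9^2
Step 3: = 361 + 81 = 442

442


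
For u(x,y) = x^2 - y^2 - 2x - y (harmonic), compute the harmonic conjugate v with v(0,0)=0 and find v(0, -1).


Step 1: v_x = -u_y = 2y + 1
Step 2: v_y = u_x = 2x - 2
Step 3: v = 2xy + x - 2y + C
Step 4: v(0,0) = 0 => C = 0
Step 5: v(0, -1) = 2

2


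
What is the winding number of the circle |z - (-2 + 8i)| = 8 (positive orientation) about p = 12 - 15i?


Step 1: Center c = (-2, 8), radius = 8
Step 2: |p - c|^2 = 14^2 + (-23)^2 = 725
Step 3: r^2 = 64
Step 4: |p-c| > r so winding number = 0

0


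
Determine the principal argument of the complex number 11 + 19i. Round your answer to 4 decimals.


Step 1: z = 11 + 19i
Step 2: arg(z) = atan2(19, 11)
Step 3: arg(z) = 1.046

1.046


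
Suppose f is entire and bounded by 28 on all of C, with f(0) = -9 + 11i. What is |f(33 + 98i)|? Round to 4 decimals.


Step 1: By Liouville's theorem, a bounded entire function is constant.
Step 2: f(z) = f(0) = -9 + 11i for all z.
Step 3: |f(w)| = |-9 + 11i| = sqrt(81 + 121)
Step 4: = 14.2127

14.2127


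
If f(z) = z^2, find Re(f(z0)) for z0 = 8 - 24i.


Step 1: z0 = 8 - 24i
Step 2: z0^2 = 8^2 - (-24)^2 - 384i
Step 3: real part = 64 - 576 = -512

-512


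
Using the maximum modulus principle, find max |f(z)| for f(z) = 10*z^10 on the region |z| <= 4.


Step 1: On |z| = 4, |f(z)| = 10 * |z|^10 = 10 * 4^10
Step 2: By maximum modulus principle, maximum is on boundary.
Step 3: Maximum = 10 * 1048576 = 10485760

10485760


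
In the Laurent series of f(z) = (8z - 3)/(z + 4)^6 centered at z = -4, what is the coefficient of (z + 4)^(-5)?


Step 1: Write the numerator in powers of (z + 4): 8z - 3 = 8(z + 4) + (8*(-4) - 3) = 8(z + 4) - 35
Step 2: Divide by (z + 4)^6: f(z) = -35(z + 4)^(-6) + 8(z + 4)^(-5)
Step 3: This finite sum is the Laurent series of f about z = -4.
Step 4: Coefficient of (z + 4)^(-5) = coefficient of (z + 4) in the re-centred numerator = 8

8


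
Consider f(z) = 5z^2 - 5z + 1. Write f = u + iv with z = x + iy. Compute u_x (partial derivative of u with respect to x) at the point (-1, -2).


Step 1: f(z) = 5(x+iy)^2 - 5(x+iy) + 1
Step 2: u = 5(x^2 - y^2) - 5x + 1
Step 3: u_x = 10x - 5
Step 4: At (-1, -2): u_x = -10 - 5 = -15

-15


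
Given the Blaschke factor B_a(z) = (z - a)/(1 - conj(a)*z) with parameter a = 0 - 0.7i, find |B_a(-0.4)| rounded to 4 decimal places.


Step 1: Numerator z0 - a = -0.4 - (0 - 0.7i) = -0.4 + 0.7i
Step 2: Denominator 1 - conj(a)*z0 = 1 - (0 + 0.7i)*(-0.4) = 1 + 0.28i
Step 3: |z0 - a|^2 = (-0.4)^2 + 0.7^2 = 0.65; |1 - conj(a)*z0|^2 = 1^2 + 0.28^2 = 1.0784
Step 4: |B_a(-0.4)| = sqrt(0.65 / 1.0784) = sqrt(0.602745)
Step 5: = 0.7764

0.7764


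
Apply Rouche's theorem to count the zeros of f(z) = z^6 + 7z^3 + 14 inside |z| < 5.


Step 1: On |z| = 5 the three terms have sizes |z^6| = 5^6 = 15625, |7z^3| = 7*5^3 = 875, |14| = 14
Step 2: The dominant term is g(z) = z^6; let h(z) = 7z^3 + 14 so f = g + h
Step 3: On |z| = 5: |g| = 15625 and |h| <= 875 + 14 = 889
Step 4: Since 15625 > 889, |h| < |g| on |z| = 5, so by Rouche f has the same number of zeros as g inside |z| < 5
Step 5: g(z) = z^6 has 6 zeros (all at the origin) inside |z| < 5. Answer = 6

6


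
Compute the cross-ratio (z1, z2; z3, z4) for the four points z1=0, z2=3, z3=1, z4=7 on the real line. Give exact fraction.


Step 1: (z1-z3)(z2-z4) = (-1) * (-4) = 4
Step 2: (z1-z4)(z2-z3) = (-7) * 2 = -14
Step 3: Cross-ratio = -4/14 = -2/7

-2/7


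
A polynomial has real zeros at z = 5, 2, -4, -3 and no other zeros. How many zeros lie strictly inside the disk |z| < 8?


Step 1: Check each root:
  z = 5: |5| = 5 < 8
  z = 2: |2| = 2 < 8
  z = -4: |-4| = 4 < 8
  z = -3: |-3| = 3 < 8
Step 2: Count = 4

4


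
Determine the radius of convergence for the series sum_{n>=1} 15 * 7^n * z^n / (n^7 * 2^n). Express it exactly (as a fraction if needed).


Step 1: General term a_n = 15 * 7^n / (n^7 * 2^n)
Step 2: By the root test, |a_n|^(1/n) = 15^(1/n) * 7 / (n^(7/n) * 2) -> 7/2 as n -> infinity (since 15^(1/n) -> 1 and n^(7/n) -> 1)
Step 3: R = 1/lim|a_n|^(1/n) = 2/7

2/7


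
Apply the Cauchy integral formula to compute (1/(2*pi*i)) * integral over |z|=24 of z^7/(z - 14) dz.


Step 1: f(z) = z^7, a = 14 is inside |z| = 24
Step 2: By Cauchy integral formula: (1/(2pi*i)) * integral = f(a)
Step 3: f(14) = 14^7 = 105413504

105413504


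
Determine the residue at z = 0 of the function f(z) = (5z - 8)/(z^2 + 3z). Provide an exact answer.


Step 1: Q(z) = z^2 + 3z = (z)(z + 3)
Step 2: Q'(z) = 2z + 3
Step 3: Q'(0) = 3, P(0) = -8
Step 4: Res = P(0)/Q'(0) = -8/3 = -8/3

-8/3


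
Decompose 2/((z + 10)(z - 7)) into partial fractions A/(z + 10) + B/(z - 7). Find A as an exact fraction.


Step 1: Multiply both sides by (z + 10) and set z = -10
Step 2: A = 2 / (-10 - 7)
Step 3: A = 2 / (-17)
Step 4: A = -2/17

-2/17


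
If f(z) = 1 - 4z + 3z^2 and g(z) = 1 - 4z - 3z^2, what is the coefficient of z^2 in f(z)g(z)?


Step 1: z^2 term in f*g comes from: (1)*(-3z^2) + (-4z)*(-4z) + (3z^2)*(1)
Step 2: = -3 + 16 + 3
Step 3: = 16

16
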